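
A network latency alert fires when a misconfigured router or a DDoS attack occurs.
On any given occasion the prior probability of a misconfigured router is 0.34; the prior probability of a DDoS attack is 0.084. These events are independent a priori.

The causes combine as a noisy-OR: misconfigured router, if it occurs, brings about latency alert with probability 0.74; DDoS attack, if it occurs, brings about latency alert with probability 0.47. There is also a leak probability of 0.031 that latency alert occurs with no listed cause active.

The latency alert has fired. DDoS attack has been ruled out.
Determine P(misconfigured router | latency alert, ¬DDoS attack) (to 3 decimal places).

P(misconfigured router | latency alert, ¬DDoS attack) ≈ 0.926

Under noisy-OR, P(latency alert | causes) = 1 − (1−0.031)·∏(1−qᵢ) over the active causes.
By total probability over both values of misconfigured router:
  P(latency alert | ¬DDoS attack) = 0.031×0.66 + 0.74806×0.34
        = 0.020460 + 0.254340 = 0.274800
Configurations with misconfigured router contribute 0.254340, so
  P(misconfigured router | latency alert, ¬DDoS attack) = 0.254340 / 0.274800 ≈ 0.926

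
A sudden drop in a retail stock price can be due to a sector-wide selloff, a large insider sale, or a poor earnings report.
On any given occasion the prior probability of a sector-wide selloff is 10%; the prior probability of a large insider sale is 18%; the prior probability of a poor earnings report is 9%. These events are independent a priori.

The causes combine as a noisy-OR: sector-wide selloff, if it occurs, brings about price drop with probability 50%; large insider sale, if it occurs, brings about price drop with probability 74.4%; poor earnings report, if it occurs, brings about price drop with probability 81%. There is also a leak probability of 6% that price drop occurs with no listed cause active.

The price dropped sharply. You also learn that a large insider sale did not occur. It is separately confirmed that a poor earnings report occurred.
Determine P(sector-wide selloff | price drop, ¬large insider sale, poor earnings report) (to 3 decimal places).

P(sector-wide selloff | price drop, ¬large insider sale, poor earnings report) ≈ 0.110

Under noisy-OR, P(price drop | causes) = 1 − (1−0.06)·∏(1−qᵢ) over the active causes.
P(price drop | ¬large insider sale, poor earnings report) = 0.8214*0.9 + 0.9107*0.1 = 0.739260 + 0.091070 = 0.830330
The sector-wide selloff-present share is 0.9107*0.1 = 0.091070.
So P(sector-wide selloff | price drop, ¬large insider sale, poor earnings report) = 0.091070/0.830330 ≈ 0.110.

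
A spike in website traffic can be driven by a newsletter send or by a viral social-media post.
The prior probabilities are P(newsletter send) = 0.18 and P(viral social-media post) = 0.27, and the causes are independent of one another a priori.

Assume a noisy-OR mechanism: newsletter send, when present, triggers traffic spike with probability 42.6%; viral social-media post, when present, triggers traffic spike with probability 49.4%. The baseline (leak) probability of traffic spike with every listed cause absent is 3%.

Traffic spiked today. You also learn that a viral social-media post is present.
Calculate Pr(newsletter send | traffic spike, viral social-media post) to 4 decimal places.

Pr(newsletter send | traffic spike, viral social-media post) ≈ 0.2364

Under noisy-OR, P(traffic spike | causes) = 1 − (1−0.03)·∏(1−qᵢ) over the active causes.
P(traffic spike | viral social-media post) = 0.50918×0.82 + 0.718269×0.18 = 0.417528 + 0.129288 = 0.546816
The newsletter send-present share is 0.718269×0.18 = 0.129288.
Hence the posterior is 0.129288/0.546816 ≈ 0.2364.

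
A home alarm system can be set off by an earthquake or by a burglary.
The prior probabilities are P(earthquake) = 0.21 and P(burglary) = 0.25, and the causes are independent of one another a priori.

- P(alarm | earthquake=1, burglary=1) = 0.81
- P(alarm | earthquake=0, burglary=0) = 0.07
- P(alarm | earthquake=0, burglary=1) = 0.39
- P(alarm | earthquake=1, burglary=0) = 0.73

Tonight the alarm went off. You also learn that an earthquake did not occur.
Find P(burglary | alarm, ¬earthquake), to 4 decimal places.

P(burglary | alarm, ¬earthquake) ≈ 0.6500

By total probability over both values of burglary:
  P(alarm | ¬earthquake) = 0.07×0.75 + 0.39×0.25
        = 0.052500 + 0.097500 = 0.150000
Keeping only the burglary-present terms gives 0.097500, so
  P(burglary | alarm, ¬earthquake) = 0.097500 / 0.150000 ≈ 0.6500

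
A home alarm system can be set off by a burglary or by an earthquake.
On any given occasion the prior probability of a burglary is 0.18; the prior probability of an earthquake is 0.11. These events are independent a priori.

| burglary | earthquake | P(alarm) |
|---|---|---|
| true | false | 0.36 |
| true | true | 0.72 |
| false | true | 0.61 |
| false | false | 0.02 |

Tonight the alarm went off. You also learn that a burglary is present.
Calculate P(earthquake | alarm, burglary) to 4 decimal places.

P(earthquake | alarm, burglary) ≈ 0.1982

Enumerate both values of earthquake and weight by the priors:
  P(alarm | burglary) = 0.36*0.89 + 0.72*0.11
        = 0.320400 + 0.079200 = 0.399600
The terms with earthquake present sum to 0.079200, so
  P(earthquake | alarm, burglary) = 0.079200 / 0.399600 ≈ 0.1982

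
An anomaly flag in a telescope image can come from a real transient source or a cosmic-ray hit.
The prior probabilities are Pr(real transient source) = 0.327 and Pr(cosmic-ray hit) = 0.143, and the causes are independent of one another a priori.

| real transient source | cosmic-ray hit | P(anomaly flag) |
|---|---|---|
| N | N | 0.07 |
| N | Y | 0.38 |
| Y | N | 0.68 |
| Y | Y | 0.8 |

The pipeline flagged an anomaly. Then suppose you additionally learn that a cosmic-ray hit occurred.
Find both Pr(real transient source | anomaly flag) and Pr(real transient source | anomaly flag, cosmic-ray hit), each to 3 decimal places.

Enumerate the 4 (real transient source, cosmic-ray hit) configurations and weight by the priors:
  P(anomaly flag) = 0.07×0.673×0.857 + 0.38×0.673×0.143 + 0.68×0.327×0.857 + 0.8×0.327×0.143
        = 0.040373 + 0.036571 + 0.190563 + 0.037409 = 0.304916
The terms with real transient source present sum to 0.227972, so
  P(real transient source | anomaly flag) = 0.227972 / 0.304916 ≈ 0.748

Now condition on the additional information:
For the numerator, keep only real transient source=true terms: 0.8*0.327 = 0.261600
Denominator P(anomaly flag | cosmic-ray hit): 0.38*0.673 + 0.8*0.327 = 0.517340
Posterior = 0.261600 / 0.517340 ≈ 0.506

Pr(real transient source | anomaly flag) ≈ 0.748; Pr(real transient source | anomaly flag, cosmic-ray hit) ≈ 0.506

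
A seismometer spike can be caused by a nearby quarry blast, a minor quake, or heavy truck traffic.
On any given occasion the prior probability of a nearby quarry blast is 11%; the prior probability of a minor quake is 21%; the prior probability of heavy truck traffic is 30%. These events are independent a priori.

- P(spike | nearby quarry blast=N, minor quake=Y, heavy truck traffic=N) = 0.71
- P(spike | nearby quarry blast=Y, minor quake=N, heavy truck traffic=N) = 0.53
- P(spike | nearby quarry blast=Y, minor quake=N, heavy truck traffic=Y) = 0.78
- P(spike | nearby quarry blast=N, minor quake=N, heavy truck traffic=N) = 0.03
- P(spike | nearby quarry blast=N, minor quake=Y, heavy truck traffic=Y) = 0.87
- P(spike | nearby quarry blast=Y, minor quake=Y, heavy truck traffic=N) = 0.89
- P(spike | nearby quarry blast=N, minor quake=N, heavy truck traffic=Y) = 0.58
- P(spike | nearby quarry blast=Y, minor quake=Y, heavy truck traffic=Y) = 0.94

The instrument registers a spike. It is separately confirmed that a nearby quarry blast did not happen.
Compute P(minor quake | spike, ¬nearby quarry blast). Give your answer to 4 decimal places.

By total probability over the 4 (minor quake, heavy truck traffic) configurations:
  P(spike | ¬nearby quarry blast) = 0.03×0.79×0.7 + 0.58×0.79×0.3 + 0.71×0.21×0.7 + 0.87×0.21×0.3
        = 0.016590 + 0.137460 + 0.104370 + 0.054810 = 0.313230
The terms with minor quake present sum to 0.159180, so
  P(minor quake | spike, ¬nearby quarry blast) = 0.159180 / 0.313230 ≈ 0.5082

P(minor quake | spike, ¬nearby quarry blast) ≈ 0.5082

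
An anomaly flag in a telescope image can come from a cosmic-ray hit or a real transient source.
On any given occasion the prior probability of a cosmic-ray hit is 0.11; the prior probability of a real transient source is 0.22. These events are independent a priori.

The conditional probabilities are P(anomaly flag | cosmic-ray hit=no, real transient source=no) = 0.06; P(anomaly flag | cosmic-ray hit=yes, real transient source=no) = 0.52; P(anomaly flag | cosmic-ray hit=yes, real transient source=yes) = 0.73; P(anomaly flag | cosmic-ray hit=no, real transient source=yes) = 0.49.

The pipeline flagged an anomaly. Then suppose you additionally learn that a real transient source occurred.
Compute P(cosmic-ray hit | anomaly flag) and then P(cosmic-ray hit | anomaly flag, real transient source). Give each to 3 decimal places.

P(cosmic-ray hit | anomaly flag) ≈ 0.312; P(cosmic-ray hit | anomaly flag, real transient source) ≈ 0.155

Enumerate the 4 (cosmic-ray hit, real transient source) configurations and weight by the priors:
  P(anomaly flag) = 0.06·0.89·0.78 + 0.49·0.89·0.22 + 0.52·0.11·0.78 + 0.73·0.11·0.22
        = 0.041652 + 0.095942 + 0.044616 + 0.017666 = 0.199876
Keeping only the cosmic-ray hit-present terms gives 0.062282, so
  P(cosmic-ray hit | anomaly flag) = 0.062282 / 0.199876 ≈ 0.312

With the extra evidence:
Numerator (weight on configurations with cosmic-ray hit): 0.73·0.11 = 0.080300
The normalizing constant is 0.49·0.89 + 0.73·0.11 = 0.516400
Posterior = 0.080300 / 0.516400 ≈ 0.155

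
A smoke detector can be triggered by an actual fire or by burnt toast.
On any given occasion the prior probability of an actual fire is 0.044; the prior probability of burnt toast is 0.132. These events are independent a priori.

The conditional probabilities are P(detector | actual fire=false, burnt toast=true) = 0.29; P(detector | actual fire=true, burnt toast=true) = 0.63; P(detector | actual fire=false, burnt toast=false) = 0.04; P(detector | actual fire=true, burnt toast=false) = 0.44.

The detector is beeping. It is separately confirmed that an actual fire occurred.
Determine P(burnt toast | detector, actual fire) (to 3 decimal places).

P(burnt toast | detector, actual fire) ≈ 0.179

P(detector | actual fire) = 0.44×0.868 + 0.63×0.132 = 0.381920 + 0.083160 = 0.465080
The burnt toast-present share is 0.63×0.132 = 0.083160.
P(burnt toast | detector, actual fire) = 0.083160 / 0.465080 ≈ 0.179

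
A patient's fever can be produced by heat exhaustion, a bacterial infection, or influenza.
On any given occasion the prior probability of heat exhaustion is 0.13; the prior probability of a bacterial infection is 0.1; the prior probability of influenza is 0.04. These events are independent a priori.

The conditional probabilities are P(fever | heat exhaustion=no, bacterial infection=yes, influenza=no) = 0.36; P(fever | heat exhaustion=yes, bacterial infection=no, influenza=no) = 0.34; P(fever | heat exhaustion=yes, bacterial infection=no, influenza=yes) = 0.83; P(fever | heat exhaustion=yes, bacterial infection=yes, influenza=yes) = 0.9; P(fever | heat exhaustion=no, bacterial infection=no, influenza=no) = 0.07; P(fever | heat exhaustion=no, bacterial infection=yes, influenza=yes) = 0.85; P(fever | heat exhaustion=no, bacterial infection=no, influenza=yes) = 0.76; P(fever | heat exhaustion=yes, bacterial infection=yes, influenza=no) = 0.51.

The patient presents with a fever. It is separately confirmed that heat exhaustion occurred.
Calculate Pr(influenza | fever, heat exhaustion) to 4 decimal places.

By total probability over the 4 (bacterial infection, influenza) configurations:
  P(fever | heat exhaustion) = 0.34×0.9×0.96 + 0.83×0.9×0.04 + 0.51×0.1×0.96 + 0.9×0.1×0.04
        = 0.293760 + 0.029880 + 0.048960 + 0.003600 = 0.376200
The terms with influenza present sum to 0.033480, so
  P(influenza | fever, heat exhaustion) = 0.033480 / 0.376200 ≈ 0.0890

Pr(influenza | fever, heat exhaustion) ≈ 0.0890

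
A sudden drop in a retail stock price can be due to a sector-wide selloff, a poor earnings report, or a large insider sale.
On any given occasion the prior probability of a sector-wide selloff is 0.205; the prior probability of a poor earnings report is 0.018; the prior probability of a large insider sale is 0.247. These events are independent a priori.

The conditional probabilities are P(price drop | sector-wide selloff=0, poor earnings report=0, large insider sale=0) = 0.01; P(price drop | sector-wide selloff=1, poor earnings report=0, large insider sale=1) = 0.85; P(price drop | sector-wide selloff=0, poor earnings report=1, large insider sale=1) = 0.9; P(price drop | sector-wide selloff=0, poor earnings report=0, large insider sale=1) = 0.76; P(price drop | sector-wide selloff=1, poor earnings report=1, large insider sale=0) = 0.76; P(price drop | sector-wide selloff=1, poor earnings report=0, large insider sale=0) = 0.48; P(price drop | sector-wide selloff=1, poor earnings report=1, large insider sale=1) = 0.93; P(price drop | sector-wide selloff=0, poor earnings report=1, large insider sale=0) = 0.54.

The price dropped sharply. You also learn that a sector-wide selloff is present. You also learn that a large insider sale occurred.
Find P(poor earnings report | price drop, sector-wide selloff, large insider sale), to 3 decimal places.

Weight on poor earnings report=true, given the evidence: 0.93*0.018 = 0.016740
Normalizer over all consistent configurations: 0.85*0.982 + 0.93*0.018 = 0.851440
P(poor earnings report | price drop, sector-wide selloff, large insider sale) = 0.016740/0.851440 ≈ 0.020

P(poor earnings report | price drop, sector-wide selloff, large insider sale) ≈ 0.020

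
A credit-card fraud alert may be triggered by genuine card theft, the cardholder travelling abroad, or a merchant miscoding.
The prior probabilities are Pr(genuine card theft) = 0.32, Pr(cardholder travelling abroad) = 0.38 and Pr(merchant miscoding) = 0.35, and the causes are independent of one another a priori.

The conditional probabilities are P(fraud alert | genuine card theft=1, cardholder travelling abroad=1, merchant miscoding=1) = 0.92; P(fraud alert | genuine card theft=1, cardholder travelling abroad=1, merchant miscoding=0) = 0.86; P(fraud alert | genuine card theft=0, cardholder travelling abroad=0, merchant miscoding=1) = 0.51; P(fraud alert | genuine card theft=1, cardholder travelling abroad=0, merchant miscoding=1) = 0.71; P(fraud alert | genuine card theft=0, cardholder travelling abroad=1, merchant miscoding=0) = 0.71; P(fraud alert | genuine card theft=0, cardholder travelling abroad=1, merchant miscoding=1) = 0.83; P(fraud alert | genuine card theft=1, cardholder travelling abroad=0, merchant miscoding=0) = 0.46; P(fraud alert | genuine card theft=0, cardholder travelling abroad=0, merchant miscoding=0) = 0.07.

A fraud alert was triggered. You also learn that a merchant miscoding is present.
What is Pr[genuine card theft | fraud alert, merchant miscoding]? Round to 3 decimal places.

Numerator (weight on configurations with genuine card theft): 0.140864 + 0.111872 = 0.252736
Denominator P(fraud alert | merchant miscoding): 0.51×0.68×0.62 + 0.83×0.68×0.38 + 0.71×0.32×0.62 + 0.92×0.32×0.38 = 0.682224
P(genuine card theft | fraud alert, merchant miscoding) = 0.252736/0.682224 ≈ 0.370

Pr[genuine card theft | fraud alert, merchant miscoding] ≈ 0.370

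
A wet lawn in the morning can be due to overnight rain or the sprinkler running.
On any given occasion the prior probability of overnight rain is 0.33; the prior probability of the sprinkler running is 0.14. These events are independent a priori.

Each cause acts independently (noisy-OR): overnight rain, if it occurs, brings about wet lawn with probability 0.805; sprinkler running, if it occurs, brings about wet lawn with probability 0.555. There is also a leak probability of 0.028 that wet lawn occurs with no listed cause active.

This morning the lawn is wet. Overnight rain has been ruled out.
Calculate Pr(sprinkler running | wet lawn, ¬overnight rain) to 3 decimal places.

Under noisy-OR, P(wet lawn | causes) = 1 − (1−0.028)·∏(1−qᵢ) over the active causes.
P(wet lawn | ¬overnight rain) = 0.028×0.86 + 0.56746×0.14 = 0.024080 + 0.079444 = 0.103524
Restricting to configurations with sprinkler running present: 0.56746×0.14 = 0.079444.
Hence the posterior is 0.079444/0.103524 ≈ 0.767.

Pr(sprinkler running | wet lawn, ¬overnight rain) ≈ 0.767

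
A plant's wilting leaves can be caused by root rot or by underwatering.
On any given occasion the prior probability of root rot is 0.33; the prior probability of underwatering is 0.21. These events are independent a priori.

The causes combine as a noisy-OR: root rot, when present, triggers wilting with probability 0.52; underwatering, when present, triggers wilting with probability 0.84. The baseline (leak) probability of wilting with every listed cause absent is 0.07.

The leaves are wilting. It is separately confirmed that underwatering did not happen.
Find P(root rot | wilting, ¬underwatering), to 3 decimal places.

P(root rot | wilting, ¬underwatering) ≈ 0.796

Under noisy-OR, P(wilting | causes) = 1 − (1−0.07)·∏(1−qᵢ) over the active causes.
By total probability over both values of root rot:
  P(wilting | ¬underwatering) = 0.07·0.67 + 0.5536·0.33
        = 0.046900 + 0.182688 = 0.229588
The terms with root rot present sum to 0.182688, so
  P(root rot | wilting, ¬underwatering) = 0.182688 / 0.229588 ≈ 0.796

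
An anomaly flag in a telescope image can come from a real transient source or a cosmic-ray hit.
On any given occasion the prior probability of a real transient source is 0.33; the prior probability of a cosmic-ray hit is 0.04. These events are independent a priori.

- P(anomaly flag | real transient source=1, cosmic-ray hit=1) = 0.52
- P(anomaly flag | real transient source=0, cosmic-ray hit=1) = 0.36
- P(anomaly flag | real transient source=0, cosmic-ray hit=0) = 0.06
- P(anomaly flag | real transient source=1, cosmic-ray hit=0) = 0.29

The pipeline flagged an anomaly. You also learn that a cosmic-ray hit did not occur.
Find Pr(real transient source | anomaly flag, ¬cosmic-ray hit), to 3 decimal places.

Pr(real transient source | anomaly flag, ¬cosmic-ray hit) ≈ 0.704

P(anomaly flag | ¬cosmic-ray hit) = 0.06·0.67 + 0.29·0.33 = 0.040200 + 0.095700 = 0.135900
Of this, 0.095700 comes from 0.29·0.33 (the real transient source=true cases).
Hence the posterior is 0.095700/0.135900 ≈ 0.704.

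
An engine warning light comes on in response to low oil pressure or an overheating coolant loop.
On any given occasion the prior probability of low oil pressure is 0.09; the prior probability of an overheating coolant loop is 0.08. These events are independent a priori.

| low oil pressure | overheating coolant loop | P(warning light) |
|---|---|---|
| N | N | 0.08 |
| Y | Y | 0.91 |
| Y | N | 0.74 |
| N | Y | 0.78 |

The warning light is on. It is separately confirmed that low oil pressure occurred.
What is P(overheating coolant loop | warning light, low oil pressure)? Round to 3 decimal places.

P(overheating coolant loop | warning light, low oil pressure) ≈ 0.097

Weight on overheating coolant loop=true, given the evidence: 0.91*0.08 = 0.072800
Denominator P(warning light | low oil pressure): 0.74*0.92 + 0.91*0.08 = 0.753600
Posterior = 0.072800 / 0.753600 ≈ 0.097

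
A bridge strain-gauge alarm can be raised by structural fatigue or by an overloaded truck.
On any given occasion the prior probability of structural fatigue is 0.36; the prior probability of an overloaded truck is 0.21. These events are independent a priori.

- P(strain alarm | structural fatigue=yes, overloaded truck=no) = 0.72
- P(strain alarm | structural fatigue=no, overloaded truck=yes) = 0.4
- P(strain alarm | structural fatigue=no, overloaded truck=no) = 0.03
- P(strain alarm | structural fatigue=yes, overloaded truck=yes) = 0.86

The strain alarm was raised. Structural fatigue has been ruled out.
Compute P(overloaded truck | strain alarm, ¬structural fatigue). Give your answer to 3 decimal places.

P(overloaded truck | strain alarm, ¬structural fatigue) ≈ 0.780

For the numerator, keep only overloaded truck=true terms: 0.4·0.21 = 0.084000
Denominator P(strain alarm | ¬structural fatigue): 0.03·0.79 + 0.4·0.21 = 0.107700
Posterior = 0.084000 / 0.107700 ≈ 0.780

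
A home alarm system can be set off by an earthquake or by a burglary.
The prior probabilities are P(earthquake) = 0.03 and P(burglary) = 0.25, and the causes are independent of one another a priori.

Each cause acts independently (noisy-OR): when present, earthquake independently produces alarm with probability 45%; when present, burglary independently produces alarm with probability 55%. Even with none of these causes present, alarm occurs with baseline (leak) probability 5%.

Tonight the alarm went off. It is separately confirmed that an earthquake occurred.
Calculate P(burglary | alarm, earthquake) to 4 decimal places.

Under noisy-OR, P(alarm | causes) = 1 − (1−0.05)·∏(1−qᵢ) over the active causes.
P(alarm | earthquake) = 0.4775*0.75 + 0.764875*0.25 = 0.358125 + 0.191219 = 0.549344
The burglary-present share is 0.764875*0.25 = 0.191219.
Hence the posterior is 0.191219/0.549344 ≈ 0.3481.

P(burglary | alarm, earthquake) ≈ 0.3481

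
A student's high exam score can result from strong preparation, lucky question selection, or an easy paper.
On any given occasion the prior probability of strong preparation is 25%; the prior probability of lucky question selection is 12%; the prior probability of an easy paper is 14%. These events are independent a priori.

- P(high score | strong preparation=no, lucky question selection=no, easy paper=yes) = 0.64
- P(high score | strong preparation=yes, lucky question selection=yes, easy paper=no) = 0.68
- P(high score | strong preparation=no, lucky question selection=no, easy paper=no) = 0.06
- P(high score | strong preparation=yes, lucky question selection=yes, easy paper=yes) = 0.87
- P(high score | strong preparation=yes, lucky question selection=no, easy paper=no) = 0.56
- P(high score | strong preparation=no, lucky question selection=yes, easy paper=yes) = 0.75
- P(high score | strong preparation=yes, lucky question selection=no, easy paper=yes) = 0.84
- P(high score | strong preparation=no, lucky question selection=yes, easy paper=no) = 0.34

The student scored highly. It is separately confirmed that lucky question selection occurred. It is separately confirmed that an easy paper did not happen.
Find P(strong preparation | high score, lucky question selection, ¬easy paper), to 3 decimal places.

P(high score | lucky question selection, ¬easy paper) = 0.34*0.75 + 0.68*0.25 = 0.255000 + 0.170000 = 0.425000
The strong preparation-present share is 0.68*0.25 = 0.170000.
So P(strong preparation | high score, lucky question selection, ¬easy paper) = 0.170000/0.425000 ≈ 0.400.

P(strong preparation | high score, lucky question selection, ¬easy paper) ≈ 0.400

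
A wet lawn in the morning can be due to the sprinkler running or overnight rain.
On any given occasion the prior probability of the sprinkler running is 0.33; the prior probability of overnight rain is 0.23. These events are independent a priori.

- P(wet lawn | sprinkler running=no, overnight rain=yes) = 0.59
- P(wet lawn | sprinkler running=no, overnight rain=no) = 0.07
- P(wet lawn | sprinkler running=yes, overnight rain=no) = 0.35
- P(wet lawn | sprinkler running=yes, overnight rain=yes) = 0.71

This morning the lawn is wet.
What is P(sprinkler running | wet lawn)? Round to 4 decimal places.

P(sprinkler running | wet lawn) ≈ 0.5293

Numerator (weight on configurations with sprinkler running): 0.088935 + 0.053889 = 0.142824
The normalizing constant is 0.07·0.67·0.77 + 0.59·0.67·0.23 + 0.35·0.33·0.77 + 0.71·0.33·0.23 = 0.269856
Posterior = 0.142824 / 0.269856 ≈ 0.5293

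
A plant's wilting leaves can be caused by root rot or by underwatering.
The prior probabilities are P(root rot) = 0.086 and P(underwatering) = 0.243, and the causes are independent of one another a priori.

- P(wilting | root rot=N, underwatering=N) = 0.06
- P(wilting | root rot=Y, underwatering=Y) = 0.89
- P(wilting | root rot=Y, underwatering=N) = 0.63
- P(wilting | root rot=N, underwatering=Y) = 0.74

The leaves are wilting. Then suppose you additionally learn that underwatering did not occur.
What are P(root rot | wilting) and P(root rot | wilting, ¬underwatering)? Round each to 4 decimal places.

Enumerate the 4 (root rot, underwatering) configurations and weight by the priors:
  P(wilting) = 0.06×0.914×0.757 + 0.74×0.914×0.243 + 0.63×0.086×0.757 + 0.89×0.086×0.243
        = 0.041514 + 0.164355 + 0.041014 + 0.018599 = 0.265482
The terms with root rot present sum to 0.059613, so
  P(root rot | wilting) = 0.059613 / 0.265482 ≈ 0.2245

Now also conditioning on underwatering≠true:
P(wilting | ¬underwatering) = 0.06*0.914 + 0.63*0.086 = 0.054840 + 0.054180 = 0.109020
Of this, 0.054180 comes from 0.63*0.086 (the root rot=true cases).
Hence the posterior is 0.054180/0.109020 ≈ 0.4970.

P(root rot | wilting) ≈ 0.2245; P(root rot | wilting, ¬underwatering) ≈ 0.4970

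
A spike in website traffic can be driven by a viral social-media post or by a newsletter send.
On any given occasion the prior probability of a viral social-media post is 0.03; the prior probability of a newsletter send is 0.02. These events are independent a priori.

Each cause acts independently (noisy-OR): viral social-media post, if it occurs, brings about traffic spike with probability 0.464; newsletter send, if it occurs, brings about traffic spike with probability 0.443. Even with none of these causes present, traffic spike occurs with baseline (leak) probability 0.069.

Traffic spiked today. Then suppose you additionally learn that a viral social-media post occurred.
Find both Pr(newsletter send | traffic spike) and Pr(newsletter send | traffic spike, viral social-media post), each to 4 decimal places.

Pr(newsletter send | traffic spike) ≈ 0.1085; Pr(newsletter send | traffic spike, viral social-media post) ≈ 0.0286

Under noisy-OR, P(traffic spike | causes) = 1 − (1−0.069)·∏(1−qᵢ) over the active causes.
By total probability over the 4 (viral social-media post, newsletter send) configurations:
  P(traffic spike) = 0.069·0.97·0.98 + 0.481433·0.97·0.02 + 0.500984·0.03·0.98 + 0.722048·0.03·0.02
        = 0.065591 + 0.009340 + 0.014729 + 0.000433 = 0.090093
Configurations with newsletter send contribute 0.009773, so
  P(newsletter send | traffic spike) = 0.009773 / 0.090093 ≈ 0.1085

Now condition on the additional information:
For the numerator, keep only newsletter send=true terms: 0.722048·0.02 = 0.014441
Normalizer over all consistent configurations: 0.500984·0.98 + 0.722048·0.02 = 0.505405
Posterior = 0.014441 / 0.505405 ≈ 0.0286
This is intercausal reasoning (explaining away): once viral social-media post accounts for the traffic spike, newsletter send becomes less likely.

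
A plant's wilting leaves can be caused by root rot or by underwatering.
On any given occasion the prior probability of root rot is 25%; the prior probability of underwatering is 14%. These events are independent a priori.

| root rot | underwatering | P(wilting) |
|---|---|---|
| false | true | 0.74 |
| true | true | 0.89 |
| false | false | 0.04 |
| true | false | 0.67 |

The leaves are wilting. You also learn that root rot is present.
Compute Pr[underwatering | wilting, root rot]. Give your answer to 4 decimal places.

Pr[underwatering | wilting, root rot] ≈ 0.1778

Sum P(wilting|·) weighted by the priors over both values of underwatering:
  P(wilting | root rot) = 0.67*0.86 + 0.89*0.14
        = 0.576200 + 0.124600 = 0.700800
Configurations with underwatering contribute 0.124600, so
  P(underwatering | wilting, root rot) = 0.124600 / 0.700800 ≈ 0.1778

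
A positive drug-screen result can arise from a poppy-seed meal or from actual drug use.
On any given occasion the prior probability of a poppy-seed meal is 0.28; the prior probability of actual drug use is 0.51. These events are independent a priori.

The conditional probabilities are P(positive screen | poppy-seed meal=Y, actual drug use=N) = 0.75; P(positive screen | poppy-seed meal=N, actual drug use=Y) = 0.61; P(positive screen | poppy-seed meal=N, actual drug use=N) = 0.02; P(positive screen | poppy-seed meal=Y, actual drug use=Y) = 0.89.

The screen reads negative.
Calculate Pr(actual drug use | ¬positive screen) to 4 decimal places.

P(¬positive screen) = 0.98·0.72·0.49 + 0.39·0.72·0.51 + 0.25·0.28·0.49 + 0.11·0.28·0.51 = 0.345744 + 0.143208 + 0.034300 + 0.015708 = 0.538960
Restricting to configurations with actual drug use present: 0.143208 + 0.015708 = 0.158916.
Hence the posterior is 0.158916/0.538960 ≈ 0.2949.

Pr(actual drug use | ¬positive screen) ≈ 0.2949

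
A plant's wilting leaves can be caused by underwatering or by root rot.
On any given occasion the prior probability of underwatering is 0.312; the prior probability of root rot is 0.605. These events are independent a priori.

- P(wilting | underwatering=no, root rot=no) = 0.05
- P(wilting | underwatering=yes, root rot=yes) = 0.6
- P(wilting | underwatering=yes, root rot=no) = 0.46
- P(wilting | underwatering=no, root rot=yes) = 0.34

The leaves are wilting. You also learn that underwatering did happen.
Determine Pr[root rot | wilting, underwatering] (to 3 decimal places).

Pr[root rot | wilting, underwatering] ≈ 0.666

Enumerate both values of root rot and weight by the priors:
  P(wilting | underwatering) = 0.46·0.395 + 0.6·0.605
        = 0.181700 + 0.363000 = 0.544700
The terms with root rot present sum to 0.363000, so
  P(root rot | wilting, underwatering) = 0.363000 / 0.544700 ≈ 0.666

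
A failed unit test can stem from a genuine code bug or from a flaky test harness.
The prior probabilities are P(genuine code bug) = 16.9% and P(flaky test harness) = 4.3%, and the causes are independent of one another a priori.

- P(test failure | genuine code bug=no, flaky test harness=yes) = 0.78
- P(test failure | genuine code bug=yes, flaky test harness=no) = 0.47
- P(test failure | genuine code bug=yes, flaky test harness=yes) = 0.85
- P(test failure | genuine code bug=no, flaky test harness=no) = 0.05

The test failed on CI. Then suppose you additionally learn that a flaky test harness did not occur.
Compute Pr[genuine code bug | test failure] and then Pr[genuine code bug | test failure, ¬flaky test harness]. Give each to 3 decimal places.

Pr[genuine code bug | test failure] ≈ 0.549; Pr[genuine code bug | test failure, ¬flaky test harness] ≈ 0.657

P(test failure) = 0.05*0.831*0.957 + 0.78*0.831*0.043 + 0.47*0.169*0.957 + 0.85*0.169*0.043 = 0.039763 + 0.027872 + 0.076015 + 0.006177 = 0.149827
The genuine code bug-present share is 0.076015 + 0.006177 = 0.082192.
So P(genuine code bug | test failure) = 0.082192/0.149827 ≈ 0.549.

Now condition on the additional information:
For the numerator, keep only genuine code bug=true terms: 0.47*0.169 = 0.079430
Normalizer over all consistent configurations: 0.05*0.831 + 0.47*0.169 = 0.120980
Posterior = 0.079430 / 0.120980 ≈ 0.657
With flaky test harness excluded, genuine code bug must carry more of the explanatory weight for the test failure.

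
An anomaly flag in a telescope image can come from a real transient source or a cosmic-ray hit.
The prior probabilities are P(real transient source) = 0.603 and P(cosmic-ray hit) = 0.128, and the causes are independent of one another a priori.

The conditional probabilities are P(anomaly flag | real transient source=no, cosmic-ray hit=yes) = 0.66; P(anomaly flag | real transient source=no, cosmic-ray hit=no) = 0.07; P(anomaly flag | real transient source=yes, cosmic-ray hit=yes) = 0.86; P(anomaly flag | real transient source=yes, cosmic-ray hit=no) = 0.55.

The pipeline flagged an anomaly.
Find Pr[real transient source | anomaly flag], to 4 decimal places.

Pr[real transient source | anomaly flag] ≈ 0.8602

Enumerate the 4 (real transient source, cosmic-ray hit) configurations and weight by the priors:
  P(anomaly flag) = 0.07·0.397·0.872 + 0.66·0.397·0.128 + 0.55·0.603·0.872 + 0.86·0.603·0.128
        = 0.024233 + 0.033539 + 0.289199 + 0.066378 = 0.413349
The terms with real transient source present sum to 0.355577, so
  P(real transient source | anomaly flag) = 0.355577 / 0.413349 ≈ 0.8602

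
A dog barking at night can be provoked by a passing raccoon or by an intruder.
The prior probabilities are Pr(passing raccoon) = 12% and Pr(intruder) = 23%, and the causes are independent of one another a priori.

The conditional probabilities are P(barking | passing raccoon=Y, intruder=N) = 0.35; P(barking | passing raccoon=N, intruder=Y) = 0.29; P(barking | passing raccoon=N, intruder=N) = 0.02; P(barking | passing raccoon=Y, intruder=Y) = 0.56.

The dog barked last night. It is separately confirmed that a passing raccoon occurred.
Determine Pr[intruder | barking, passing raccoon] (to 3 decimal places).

Pr[intruder | barking, passing raccoon] ≈ 0.323

Numerator (weight on configurations with intruder): 0.56·0.23 = 0.128800
Normalizer over all consistent configurations: 0.35·0.77 + 0.56·0.23 = 0.398300
Posterior = 0.128800 / 0.398300 ≈ 0.323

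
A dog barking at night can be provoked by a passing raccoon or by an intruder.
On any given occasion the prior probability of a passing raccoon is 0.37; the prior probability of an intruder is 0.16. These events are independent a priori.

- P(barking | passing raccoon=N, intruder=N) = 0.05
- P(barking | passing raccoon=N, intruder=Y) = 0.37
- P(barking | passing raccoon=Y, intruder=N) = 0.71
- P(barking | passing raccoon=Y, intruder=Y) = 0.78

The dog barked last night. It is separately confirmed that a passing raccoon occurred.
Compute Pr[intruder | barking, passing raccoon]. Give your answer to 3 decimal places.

Pr[intruder | barking, passing raccoon] ≈ 0.173

For the numerator, keep only intruder=true terms: 0.78×0.16 = 0.124800
Normalizer over all consistent configurations: 0.71×0.84 + 0.78×0.16 = 0.721200
Posterior = 0.124800 / 0.721200 ≈ 0.173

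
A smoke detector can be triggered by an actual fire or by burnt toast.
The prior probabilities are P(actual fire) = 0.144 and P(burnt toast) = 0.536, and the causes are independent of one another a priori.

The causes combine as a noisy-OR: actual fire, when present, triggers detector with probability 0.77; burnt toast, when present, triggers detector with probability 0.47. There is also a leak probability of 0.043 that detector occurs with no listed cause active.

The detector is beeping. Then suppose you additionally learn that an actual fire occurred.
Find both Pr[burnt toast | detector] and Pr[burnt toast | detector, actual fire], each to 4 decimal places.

Pr[burnt toast | detector] ≈ 0.8096; Pr[burnt toast | detector, actual fire] ≈ 0.5668

Under noisy-OR, P(detector | causes) = 1 − (1−0.043)·∏(1−qᵢ) over the active causes.
P(detector) = 0.043×0.856×0.464 + 0.49279×0.856×0.536 + 0.77989×0.144×0.464 + 0.883342×0.144×0.536 = 0.017079 + 0.226100 + 0.052109 + 0.068180 = 0.363468
Restricting to configurations with burnt toast present: 0.226100 + 0.068180 = 0.294280.
P(burnt toast | detector) = 0.294280 / 0.363468 ≈ 0.8096

With the extra evidence:
For the numerator, keep only burnt toast=true terms: 0.883342*0.536 = 0.473471
Normalizer over all consistent configurations: 0.77989*0.464 + 0.883342*0.536 = 0.835340
P(burnt toast | detector, actual fire) = 0.473471/0.835340 ≈ 0.5668
The drop from 0.8096 to 0.5668 is the explaining-away (discounting) effect.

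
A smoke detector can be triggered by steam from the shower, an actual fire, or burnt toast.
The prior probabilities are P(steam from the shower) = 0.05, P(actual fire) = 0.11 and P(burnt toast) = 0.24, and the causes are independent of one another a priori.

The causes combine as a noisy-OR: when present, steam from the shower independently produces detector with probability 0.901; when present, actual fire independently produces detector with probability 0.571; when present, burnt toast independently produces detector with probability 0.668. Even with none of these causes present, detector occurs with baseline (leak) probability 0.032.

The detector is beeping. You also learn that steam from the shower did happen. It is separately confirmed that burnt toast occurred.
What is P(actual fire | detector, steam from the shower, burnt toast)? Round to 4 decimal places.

Under noisy-OR, P(detector | causes) = 1 − (1−0.032)·∏(1−qᵢ) over the active causes.
P(detector | steam from the shower, burnt toast) = 0.968184×0.89 + 0.986351×0.11 = 0.861684 + 0.108499 = 0.970183
Restricting to configurations with actual fire present: 0.986351×0.11 = 0.108499.
Hence the posterior is 0.108499/0.970183 ≈ 0.1118.

P(actual fire | detector, steam from the shower, burnt toast) ≈ 0.1118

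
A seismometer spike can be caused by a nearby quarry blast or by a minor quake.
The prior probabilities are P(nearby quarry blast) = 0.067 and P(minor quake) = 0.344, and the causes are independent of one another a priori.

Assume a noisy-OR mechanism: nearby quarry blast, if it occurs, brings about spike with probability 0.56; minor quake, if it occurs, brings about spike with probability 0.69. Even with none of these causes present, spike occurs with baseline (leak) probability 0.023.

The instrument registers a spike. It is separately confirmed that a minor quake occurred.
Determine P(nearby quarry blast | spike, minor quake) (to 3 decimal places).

P(nearby quarry blast | spike, minor quake) ≈ 0.082

Under noisy-OR, P(spike | causes) = 1 − (1−0.023)·∏(1−qᵢ) over the active causes.
For the numerator, keep only nearby quarry blast=true terms: 0.866737×0.067 = 0.058071
Normalizer over all consistent configurations: 0.69713×0.933 + 0.866737×0.067 = 0.708493
Posterior = 0.058071 / 0.708493 ≈ 0.082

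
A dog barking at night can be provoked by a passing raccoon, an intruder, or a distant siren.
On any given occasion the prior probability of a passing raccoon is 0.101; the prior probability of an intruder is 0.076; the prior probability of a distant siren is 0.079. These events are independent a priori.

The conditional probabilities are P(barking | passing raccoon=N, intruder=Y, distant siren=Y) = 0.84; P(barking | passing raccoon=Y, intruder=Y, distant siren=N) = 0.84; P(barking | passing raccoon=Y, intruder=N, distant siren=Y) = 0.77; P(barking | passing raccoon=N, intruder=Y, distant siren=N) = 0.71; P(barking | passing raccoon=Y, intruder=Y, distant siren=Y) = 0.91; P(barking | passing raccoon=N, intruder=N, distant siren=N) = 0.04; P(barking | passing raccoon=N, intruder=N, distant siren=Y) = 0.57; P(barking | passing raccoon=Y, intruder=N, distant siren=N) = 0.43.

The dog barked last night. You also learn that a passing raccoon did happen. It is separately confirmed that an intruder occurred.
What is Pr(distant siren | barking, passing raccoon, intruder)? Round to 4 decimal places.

Pr(distant siren | barking, passing raccoon, intruder) ≈ 0.0850

P(barking | passing raccoon, intruder) = 0.84·0.921 + 0.91·0.079 = 0.773640 + 0.071890 = 0.845530
The distant siren-present share is 0.91·0.079 = 0.071890.
Hence the posterior is 0.071890/0.845530 ≈ 0.0850.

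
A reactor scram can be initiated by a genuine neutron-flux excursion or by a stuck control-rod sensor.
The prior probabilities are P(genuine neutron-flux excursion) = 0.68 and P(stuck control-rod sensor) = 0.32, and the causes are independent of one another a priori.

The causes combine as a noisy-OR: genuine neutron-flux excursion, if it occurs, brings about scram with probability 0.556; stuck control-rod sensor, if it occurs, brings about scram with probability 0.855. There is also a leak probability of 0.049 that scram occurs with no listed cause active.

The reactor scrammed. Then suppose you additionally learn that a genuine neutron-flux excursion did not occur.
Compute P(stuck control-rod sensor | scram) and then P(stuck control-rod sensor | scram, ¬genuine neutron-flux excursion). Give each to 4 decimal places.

P(stuck control-rod sensor | scram) ≈ 0.5129; P(stuck control-rod sensor | scram, ¬genuine neutron-flux excursion) ≈ 0.8922

Under noisy-OR, P(scram | causes) = 1 − (1−0.049)·∏(1−qᵢ) over the active causes.
P(scram) = 0.049*0.32*0.68 + 0.862105*0.32*0.32 + 0.577756*0.68*0.68 + 0.938775*0.68*0.32 = 0.010662 + 0.088280 + 0.267154 + 0.204277 = 0.570373
Restricting to configurations with stuck control-rod sensor present: 0.088280 + 0.204277 = 0.292557.
So P(stuck control-rod sensor | scram) = 0.292557/0.570373 ≈ 0.5129.

Now condition on the additional information:
Sum P(scram|·) weighted by the priors over both values of stuck control-rod sensor:
  P(scram | ¬genuine neutron-flux excursion) = 0.049·0.68 + 0.862105·0.32
        = 0.033320 + 0.275874 = 0.309194
The terms with stuck control-rod sensor present sum to 0.275874, so
  P(stuck control-rod sensor | scram, ¬genuine neutron-flux excursion) = 0.275874 / 0.309194 ≈ 0.8922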